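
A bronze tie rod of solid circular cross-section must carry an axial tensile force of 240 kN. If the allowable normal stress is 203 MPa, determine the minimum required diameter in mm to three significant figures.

38.8 mm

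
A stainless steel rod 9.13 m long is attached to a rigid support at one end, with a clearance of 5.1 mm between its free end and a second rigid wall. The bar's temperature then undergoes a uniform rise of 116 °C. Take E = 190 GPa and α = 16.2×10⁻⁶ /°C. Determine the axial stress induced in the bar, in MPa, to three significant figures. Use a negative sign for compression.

Free thermal expansion αLΔT = 16.2e-6 · 9130 · 116 = 17.16 mm.
The walls engage after the gap closes; constrained expansion = 17.16 − 5.1 = 12.06 mm.
The walls impose strain ε = −(12.06)/9130 = -1.3206e-03; σ = Eε = 190000 · -1.3206e-03 = -250.9 MPa.

-251 MPa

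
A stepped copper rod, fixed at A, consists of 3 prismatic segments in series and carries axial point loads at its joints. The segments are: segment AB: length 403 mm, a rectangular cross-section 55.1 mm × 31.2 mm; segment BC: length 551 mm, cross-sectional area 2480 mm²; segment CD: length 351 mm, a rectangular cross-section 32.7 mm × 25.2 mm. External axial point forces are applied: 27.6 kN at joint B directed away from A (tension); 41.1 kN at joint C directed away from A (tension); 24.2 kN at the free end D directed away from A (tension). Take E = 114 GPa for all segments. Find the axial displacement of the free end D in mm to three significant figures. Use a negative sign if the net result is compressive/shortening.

Internal axial forces (sectioning from the free end, tension +): N_CD = 24.2 kN, N_BC = 65.3 kN, N_AB = 92.9 kN.
A_AB = 1719 mm².
A_CD = 824 mm².
δ_AB = 92900·403/(1719·114000) = 0.191 mm
δ_BC = 65300·551/(2480·114000) = 0.1273 mm
δ_CD = 24200·351/(824·114000) = 0.09042 mm
δ = Σδ_i = 0.4087 mm.

0.409 mm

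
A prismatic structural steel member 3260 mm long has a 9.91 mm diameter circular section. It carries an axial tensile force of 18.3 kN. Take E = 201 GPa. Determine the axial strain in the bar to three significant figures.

0.00118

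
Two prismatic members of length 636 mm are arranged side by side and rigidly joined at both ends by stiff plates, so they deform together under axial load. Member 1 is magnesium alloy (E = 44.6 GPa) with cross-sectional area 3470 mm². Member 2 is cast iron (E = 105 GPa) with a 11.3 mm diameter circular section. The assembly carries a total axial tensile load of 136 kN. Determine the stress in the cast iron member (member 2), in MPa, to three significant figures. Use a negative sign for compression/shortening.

86.4 MPa

A_2 = 100.3 mm².
Equal strain + equilibrium ⇒ each member carries load in proportion to AE: A₁E₁ = 154800000 N, A₂E₂ = 10530000 N, ΣAE = 165300000 N.
σ₂ = P·E₂/ΣAE = 136000·105000/165300000 = 86.39 MPa.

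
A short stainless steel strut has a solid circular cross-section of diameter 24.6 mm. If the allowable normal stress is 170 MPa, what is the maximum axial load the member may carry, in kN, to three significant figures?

A = 475.3 mm².
P_max = σ_allow · A = 170 · 475.3 = 80800 N = 80.8 kN.

80.8 kN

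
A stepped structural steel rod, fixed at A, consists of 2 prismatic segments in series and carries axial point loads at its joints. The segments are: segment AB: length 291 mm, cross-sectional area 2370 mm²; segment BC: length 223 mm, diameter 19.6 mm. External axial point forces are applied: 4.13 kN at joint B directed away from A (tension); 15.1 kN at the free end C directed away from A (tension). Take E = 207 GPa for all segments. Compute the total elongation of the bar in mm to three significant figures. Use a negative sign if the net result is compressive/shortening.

0.0653 mm

Internal axial forces (sectioning from the free end, tension +): N_BC = 15.1 kN, N_AB = 19.23 kN.
A_BC = 301.7 mm².
δ_AB = 19230·291/(2370·207000) = 0.01141 mm
δ_BC = 15100·223/(301.7·207000) = 0.05391 mm
δ = Σδ_i = 0.06532 mm.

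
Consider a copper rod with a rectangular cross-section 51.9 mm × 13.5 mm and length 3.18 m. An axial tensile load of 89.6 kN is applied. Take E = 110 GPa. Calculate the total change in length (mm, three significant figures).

3.70 mm

A = 700.6 mm².
δ_mech = NL/(AE) = 89600·3180/(700.6·110000) = 3.697 mm.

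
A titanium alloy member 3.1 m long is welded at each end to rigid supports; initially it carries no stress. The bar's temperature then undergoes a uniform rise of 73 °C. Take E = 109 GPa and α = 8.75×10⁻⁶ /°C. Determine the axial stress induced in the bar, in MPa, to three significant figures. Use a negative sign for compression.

Free thermal expansion αLΔT = 8.75e-6 · 3100 · 73 = 1.98 mm.
The walls impose strain ε = −(1.98)/3100 = -6.3875e-04; σ = Eε = 109000 · -6.3875e-04 = -69.62 MPa.

-69.6 MPa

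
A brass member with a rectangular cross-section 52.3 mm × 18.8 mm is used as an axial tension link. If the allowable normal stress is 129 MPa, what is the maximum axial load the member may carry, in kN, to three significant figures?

127 kN

A = 983.2 mm².
P_max = σ_allow · A = 129 · 983.2 = 126800 N = 126.8 kN.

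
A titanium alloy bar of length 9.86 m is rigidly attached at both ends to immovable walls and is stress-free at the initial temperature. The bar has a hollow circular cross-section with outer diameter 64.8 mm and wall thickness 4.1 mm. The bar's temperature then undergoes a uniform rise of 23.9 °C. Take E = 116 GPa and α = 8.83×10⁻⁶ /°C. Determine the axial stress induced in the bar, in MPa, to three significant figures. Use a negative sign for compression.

-24.5 MPa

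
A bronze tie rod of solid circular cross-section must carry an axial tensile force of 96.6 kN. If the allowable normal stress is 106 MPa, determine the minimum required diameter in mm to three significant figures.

34.1 mm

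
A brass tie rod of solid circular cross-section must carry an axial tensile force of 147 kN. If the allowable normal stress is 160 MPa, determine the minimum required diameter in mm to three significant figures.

Required area A ≥ P/σ_allow = 147000/160 = 918.8 mm².
For a solid circular section, d ≥ √(4A/π) = 34.2 mm.

34.2 mm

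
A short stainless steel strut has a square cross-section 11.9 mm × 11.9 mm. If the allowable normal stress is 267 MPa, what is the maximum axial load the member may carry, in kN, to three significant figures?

A = 141.6 mm².
P_max = σ_allow · A = 267 · 141.6 = 37810 N = 37.81 kN.

37.8 kN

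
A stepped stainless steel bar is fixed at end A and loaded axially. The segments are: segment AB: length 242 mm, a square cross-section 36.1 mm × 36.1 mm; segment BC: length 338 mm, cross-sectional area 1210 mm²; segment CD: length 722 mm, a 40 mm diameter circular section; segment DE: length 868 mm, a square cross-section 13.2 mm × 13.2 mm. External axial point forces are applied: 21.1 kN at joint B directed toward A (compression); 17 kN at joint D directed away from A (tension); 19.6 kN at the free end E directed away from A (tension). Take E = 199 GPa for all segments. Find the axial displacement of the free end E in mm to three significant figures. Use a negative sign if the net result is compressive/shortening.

0.662 mm

Internal axial forces (sectioning from the free end, tension +): N_DE = 19.6 kN, N_CD = 36.6 kN, N_BC = 36.6 kN, N_AB = 15.5 kN.
A_AB = 1303 mm².
A_CD = 1257 mm².
A_DE = 174.2 mm².
δ_AB = 15500·242/(1303·199000) = 0.01446 mm
δ_BC = 36600·338/(1210·199000) = 0.05138 mm
δ_CD = 36600·722/(1257·199000) = 0.1057 mm
δ_DE = 19600·868/(174.2·199000) = 0.4907 mm
δ = Σδ_i = 0.6622 mm.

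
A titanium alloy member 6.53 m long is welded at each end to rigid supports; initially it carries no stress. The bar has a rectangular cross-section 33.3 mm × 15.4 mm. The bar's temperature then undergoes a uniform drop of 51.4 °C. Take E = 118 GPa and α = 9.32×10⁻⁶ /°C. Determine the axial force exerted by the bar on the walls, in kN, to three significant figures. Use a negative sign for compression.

29.0 kN

Free thermal expansion αLΔT = 9.32e-6 · 6530 · -51.4 = -3.128 mm.
The walls impose strain ε = −(-3.128)/6530 = 4.7905e-04; σ = Eε = 118000 · 4.7905e-04 = 56.53 MPa.
Wall reaction R = σ·A = 56.53·512.8 = 28990 N = 28.99 kN.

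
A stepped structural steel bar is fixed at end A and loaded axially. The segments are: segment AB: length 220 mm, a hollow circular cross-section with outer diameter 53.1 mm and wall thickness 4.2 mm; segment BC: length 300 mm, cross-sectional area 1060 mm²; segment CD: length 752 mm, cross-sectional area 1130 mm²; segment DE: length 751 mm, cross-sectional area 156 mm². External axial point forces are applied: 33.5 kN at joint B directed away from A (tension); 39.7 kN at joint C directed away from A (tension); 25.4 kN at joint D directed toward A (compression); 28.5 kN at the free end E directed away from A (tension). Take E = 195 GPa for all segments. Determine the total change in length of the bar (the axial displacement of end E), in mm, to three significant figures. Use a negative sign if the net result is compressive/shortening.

Internal axial forces (sectioning from the free end, tension +): N_DE = 28.5 kN, N_CD = 3.1 kN, N_BC = 42.8 kN, N_AB = 76.3 kN.
A_AB = 645.2 mm².
δ_AB = 76300·220/(645.2·195000) = 0.1334 mm
δ_BC = 42800·300/(1060·195000) = 0.06212 mm
δ_CD = 3100·752/(1130·195000) = 0.01058 mm
δ_DE = 28500·751/(156·195000) = 0.7036 mm
δ = Σδ_i = 0.9097 mm.

0.910 mm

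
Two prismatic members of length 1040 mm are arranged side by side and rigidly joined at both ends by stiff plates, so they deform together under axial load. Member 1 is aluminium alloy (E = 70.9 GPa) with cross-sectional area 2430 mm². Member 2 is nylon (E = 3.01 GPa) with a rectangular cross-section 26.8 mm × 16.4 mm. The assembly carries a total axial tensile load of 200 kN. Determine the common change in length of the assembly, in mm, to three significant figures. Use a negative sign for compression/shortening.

A_2 = 439.5 mm².
Equal strain + equilibrium ⇒ each member carries load in proportion to AE: A₁E₁ = 172300000 N, A₂E₂ = 1323000 N, ΣAE = 173600000 N.
δ = PL/ΣAE = 200000·1040/173600000 = 1.198 mm.

1.20 mm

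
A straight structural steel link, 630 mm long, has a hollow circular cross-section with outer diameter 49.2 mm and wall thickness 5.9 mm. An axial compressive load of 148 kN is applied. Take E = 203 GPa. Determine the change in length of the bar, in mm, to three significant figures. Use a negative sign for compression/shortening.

-0.572 mm

A = 802.6 mm².
δ_mech = NL/(AE) = -148000·630/(802.6·203000) = -0.5723 mm.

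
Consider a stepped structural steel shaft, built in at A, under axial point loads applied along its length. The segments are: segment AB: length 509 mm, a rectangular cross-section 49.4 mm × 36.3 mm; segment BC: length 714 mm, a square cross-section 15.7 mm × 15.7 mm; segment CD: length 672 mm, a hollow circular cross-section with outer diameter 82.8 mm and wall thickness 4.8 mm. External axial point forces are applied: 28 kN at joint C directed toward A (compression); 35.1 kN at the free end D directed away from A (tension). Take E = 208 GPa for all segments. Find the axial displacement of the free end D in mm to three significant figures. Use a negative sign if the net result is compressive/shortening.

0.205 mm

Internal axial forces (sectioning from the free end, tension +): N_CD = 35.1 kN, N_BC = 7.1 kN, N_AB = 7.1 kN.
A_AB = 1793 mm².
A_BC = 246.5 mm².
A_CD = 1176 mm².
δ_AB = 7100·509/(1793·208000) = 0.009689 mm
δ_BC = 7100·714/(246.5·208000) = 0.09888 mm
δ_CD = 35100·672/(1176·208000) = 0.09641 mm
δ = Σδ_i = 0.205 mm.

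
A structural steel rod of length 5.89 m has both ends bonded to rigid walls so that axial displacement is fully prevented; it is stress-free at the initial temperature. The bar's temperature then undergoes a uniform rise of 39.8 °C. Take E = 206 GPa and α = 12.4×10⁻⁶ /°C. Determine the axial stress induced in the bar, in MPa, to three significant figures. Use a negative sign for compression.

-102 MPa

Free thermal expansion αLΔT = 12.4e-6 · 5890 · 39.8 = 2.907 mm.
The walls impose strain ε = −(2.907)/5890 = -4.9352e-04; σ = Eε = 206000 · -4.9352e-04 = -101.7 MPa.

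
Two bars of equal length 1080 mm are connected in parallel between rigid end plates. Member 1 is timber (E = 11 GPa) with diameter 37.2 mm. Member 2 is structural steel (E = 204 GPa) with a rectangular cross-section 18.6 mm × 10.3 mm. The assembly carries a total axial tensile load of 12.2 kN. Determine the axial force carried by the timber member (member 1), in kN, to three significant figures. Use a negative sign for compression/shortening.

2.86 kN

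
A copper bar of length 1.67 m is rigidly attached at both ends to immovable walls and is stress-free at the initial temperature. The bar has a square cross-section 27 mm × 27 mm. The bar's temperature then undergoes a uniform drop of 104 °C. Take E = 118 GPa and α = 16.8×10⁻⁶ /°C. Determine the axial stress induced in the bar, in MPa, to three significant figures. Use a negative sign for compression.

Free thermal expansion αLΔT = 16.8e-6 · 1670 · -104 = -2.918 mm.
The walls impose strain ε = −(-2.918)/1670 = 1.7472e-03; σ = Eε = 118000 · 1.7472e-03 = 206.2 MPa.

206 MPa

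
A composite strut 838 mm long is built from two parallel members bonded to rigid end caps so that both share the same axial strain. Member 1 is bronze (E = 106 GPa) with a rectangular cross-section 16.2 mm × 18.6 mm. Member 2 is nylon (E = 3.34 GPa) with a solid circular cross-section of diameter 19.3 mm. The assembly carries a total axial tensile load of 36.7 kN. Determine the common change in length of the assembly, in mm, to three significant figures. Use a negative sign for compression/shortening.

A_1 = 301.3 mm².
A_2 = 292.6 mm².
Equal strain + equilibrium ⇒ each member carries load in proportion to AE: A₁E₁ = 31940000 N, A₂E₂ = 977100 N, ΣAE = 32920000 N.
δ = PL/ΣAE = 36700·838/32920000 = 0.9343 mm.

0.934 mm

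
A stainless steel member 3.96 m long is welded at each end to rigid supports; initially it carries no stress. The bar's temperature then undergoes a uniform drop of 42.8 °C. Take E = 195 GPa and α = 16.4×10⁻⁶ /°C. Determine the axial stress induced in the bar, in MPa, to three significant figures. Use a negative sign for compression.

Free thermal expansion αLΔT = 16.4e-6 · 3960 · -42.8 = -2.78 mm.
The walls impose strain ε = −(-2.78)/3960 = 7.0192e-04; σ = Eε = 195000 · 7.0192e-04 = 136.9 MPa.

137 MPa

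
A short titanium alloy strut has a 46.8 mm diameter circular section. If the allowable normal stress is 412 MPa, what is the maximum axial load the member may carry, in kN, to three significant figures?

709 kN

A = 1720 mm².
P_max = σ_allow · A = 412 · 1720 = 708700 N = 708.7 kN.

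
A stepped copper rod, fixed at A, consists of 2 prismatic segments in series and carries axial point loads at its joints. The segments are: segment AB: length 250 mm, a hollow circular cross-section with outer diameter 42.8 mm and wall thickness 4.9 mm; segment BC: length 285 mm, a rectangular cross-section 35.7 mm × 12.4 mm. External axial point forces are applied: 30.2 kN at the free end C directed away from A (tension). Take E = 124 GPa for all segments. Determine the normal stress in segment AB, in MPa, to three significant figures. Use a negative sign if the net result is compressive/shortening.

Internal axial forces (sectioning from the free end, tension +): N_BC = 30.2 kN, N_AB = 30.2 kN.
A_AB = 583.4 mm².
σ_AB = N_AB/A_AB = 30200/583.4 = 51.76 MPa.

51.8 MPa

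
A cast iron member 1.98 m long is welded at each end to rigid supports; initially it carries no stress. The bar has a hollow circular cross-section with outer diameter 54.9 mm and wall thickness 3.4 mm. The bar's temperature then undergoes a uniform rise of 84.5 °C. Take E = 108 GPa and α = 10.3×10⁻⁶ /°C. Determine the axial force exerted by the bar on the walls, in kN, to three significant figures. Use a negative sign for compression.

Free thermal expansion αLΔT = 10.3e-6 · 1980 · 84.5 = 1.723 mm.
The walls impose strain ε = −(1.723)/1980 = -8.7035e-04; σ = Eε = 108000 · -8.7035e-04 = -94 MPa.
Wall reaction R = σ·A = -94·550.1 = -51710 N = -51.71 kN.

-51.7 kN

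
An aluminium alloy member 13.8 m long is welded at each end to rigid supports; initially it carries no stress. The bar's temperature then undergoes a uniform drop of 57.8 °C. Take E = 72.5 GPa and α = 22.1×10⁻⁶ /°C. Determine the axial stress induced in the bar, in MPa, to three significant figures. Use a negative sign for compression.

92.6 MPa

Free thermal expansion αLΔT = 22.1e-6 · 13800 · -57.8 = -17.63 mm.
The walls impose strain ε = −(-17.63)/13800 = 1.2774e-03; σ = Eε = 72500 · 1.2774e-03 = 92.61 MPa.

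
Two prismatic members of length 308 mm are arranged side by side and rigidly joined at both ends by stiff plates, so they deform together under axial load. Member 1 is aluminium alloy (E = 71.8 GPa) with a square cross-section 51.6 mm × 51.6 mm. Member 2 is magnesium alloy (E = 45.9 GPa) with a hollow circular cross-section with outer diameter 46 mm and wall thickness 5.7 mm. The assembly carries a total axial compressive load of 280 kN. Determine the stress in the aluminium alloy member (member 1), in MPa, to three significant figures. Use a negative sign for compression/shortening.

A_1 = 2663 mm².
A_2 = 721.7 mm².
Equal strain + equilibrium ⇒ each member carries load in proportion to AE: A₁E₁ = 191200000 N, A₂E₂ = 33120000 N, ΣAE = 224300000 N.
σ₁ = P·E₁/ΣAE = -280000·71800/224300000 = -89.63 MPa.

-89.6 MPa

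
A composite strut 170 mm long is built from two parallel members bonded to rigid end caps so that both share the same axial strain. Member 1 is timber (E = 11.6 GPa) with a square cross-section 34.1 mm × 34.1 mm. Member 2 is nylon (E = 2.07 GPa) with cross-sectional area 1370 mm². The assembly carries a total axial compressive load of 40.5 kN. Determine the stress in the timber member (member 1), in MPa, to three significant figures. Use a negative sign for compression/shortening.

A_1 = 1163 mm².
Equal strain + equilibrium ⇒ each member carries load in proportion to AE: A₁E₁ = 13490000 N, A₂E₂ = 2836000 N, ΣAE = 16320000 N.
σ₁ = P·E₁/ΣAE = -40500·11600/16320000 = -28.78 MPa.

-28.8 MPa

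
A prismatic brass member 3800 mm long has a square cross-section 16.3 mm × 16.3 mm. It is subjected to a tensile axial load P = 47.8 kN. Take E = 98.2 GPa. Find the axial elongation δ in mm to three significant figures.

6.96 mm

A = 265.7 mm².
δ_mech = NL/(AE) = 47800·3800/(265.7·98200) = 6.962 mm.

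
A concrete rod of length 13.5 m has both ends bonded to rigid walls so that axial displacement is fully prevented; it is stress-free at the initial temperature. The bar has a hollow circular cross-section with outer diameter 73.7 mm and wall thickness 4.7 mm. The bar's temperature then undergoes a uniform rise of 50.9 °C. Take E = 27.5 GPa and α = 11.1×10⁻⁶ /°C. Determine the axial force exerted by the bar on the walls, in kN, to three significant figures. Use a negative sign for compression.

Free thermal expansion αLΔT = 11.1e-6 · 13500 · 50.9 = 7.627 mm.
The walls impose strain ε = −(7.627)/13500 = -5.6499e-04; σ = Eε = 27500 · -5.6499e-04 = -15.54 MPa.
Wall reaction R = σ·A = -15.54·1019 = -15830 N = -15.83 kN.

-15.8 kN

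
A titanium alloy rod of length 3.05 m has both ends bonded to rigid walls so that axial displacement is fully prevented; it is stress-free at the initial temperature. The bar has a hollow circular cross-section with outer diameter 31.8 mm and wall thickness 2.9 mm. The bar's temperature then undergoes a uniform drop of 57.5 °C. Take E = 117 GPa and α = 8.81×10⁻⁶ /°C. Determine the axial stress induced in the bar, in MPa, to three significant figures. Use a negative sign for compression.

59.3 MPa

Free thermal expansion αLΔT = 8.81e-6 · 3050 · -57.5 = -1.545 mm.
The walls impose strain ε = −(-1.545)/3050 = 5.0657e-04; σ = Eε = 117000 · 5.0657e-04 = 59.27 MPa.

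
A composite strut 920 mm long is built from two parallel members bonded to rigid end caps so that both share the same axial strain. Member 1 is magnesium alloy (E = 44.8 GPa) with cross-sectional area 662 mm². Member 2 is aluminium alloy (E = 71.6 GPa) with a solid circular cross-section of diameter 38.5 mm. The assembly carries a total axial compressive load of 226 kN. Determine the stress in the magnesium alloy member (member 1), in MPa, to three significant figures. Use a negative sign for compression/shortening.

A_2 = 1164 mm².
Equal strain + equilibrium ⇒ each member carries load in proportion to AE: A₁E₁ = 29660000 N, A₂E₂ = 83350000 N, ΣAE = 113000000 N.
σ₁ = P·E₁/ΣAE = -226000·44800/113000000 = -89.59 MPa.

-89.6 MPa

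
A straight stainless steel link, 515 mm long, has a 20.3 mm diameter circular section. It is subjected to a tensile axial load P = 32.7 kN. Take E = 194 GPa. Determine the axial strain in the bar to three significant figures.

A = 323.7 mm².
σ = N/A = 101 MPa; ε = σ/E = 101/194000 = 5.208e-04.

5.21e-04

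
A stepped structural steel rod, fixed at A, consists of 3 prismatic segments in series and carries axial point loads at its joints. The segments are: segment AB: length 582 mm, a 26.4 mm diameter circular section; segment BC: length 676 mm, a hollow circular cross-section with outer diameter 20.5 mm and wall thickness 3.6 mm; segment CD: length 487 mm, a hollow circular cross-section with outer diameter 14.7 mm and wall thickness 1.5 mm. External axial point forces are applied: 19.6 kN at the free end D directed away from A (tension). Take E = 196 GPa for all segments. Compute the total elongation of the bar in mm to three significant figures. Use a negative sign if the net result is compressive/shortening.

1.24 mm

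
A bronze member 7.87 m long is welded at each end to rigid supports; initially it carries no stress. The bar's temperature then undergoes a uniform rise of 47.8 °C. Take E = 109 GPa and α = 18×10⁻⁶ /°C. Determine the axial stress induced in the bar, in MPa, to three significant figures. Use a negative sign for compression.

-93.8 MPa

Free thermal expansion αLΔT = 18e-6 · 7870 · 47.8 = 6.771 mm.
The walls impose strain ε = −(6.771)/7870 = -8.6040e-04; σ = Eε = 109000 · -8.6040e-04 = -93.78 MPa.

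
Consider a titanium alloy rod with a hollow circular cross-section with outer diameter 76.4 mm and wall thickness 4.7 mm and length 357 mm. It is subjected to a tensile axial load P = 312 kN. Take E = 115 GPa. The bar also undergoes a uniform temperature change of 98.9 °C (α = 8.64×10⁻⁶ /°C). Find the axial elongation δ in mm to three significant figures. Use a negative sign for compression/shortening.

A = 1059 mm².
δ_mech = NL/(AE) = 312000·357/(1059·115000) = 0.9149 mm.
δ_thermal = αLΔT = 8.64e-6·357·98.9 = 0.3051 mm.
δ = δ_mech + δ_thermal = 1.22 mm.

1.22 mm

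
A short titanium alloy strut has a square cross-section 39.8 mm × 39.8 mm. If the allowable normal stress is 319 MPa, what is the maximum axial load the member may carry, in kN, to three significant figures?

A = 1584 mm².
P_max = σ_allow · A = 319 · 1584 = 505300 N = 505.3 kN.

505 kN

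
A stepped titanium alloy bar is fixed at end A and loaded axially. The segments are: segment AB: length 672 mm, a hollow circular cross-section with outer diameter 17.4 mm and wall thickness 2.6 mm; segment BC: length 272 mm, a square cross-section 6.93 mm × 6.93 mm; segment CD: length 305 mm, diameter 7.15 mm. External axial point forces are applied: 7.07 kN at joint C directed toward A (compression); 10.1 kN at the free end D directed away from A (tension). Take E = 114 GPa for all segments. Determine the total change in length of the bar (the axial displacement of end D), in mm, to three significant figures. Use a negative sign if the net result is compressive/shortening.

0.971 mm

Internal axial forces (sectioning from the free end, tension +): N_CD = 10.1 kN, N_BC = 3.03 kN, N_AB = 3.03 kN.
A_AB = 120.9 mm².
A_BC = 48.02 mm².
A_CD = 40.15 mm².
δ_AB = 3030·672/(120.9·114000) = 0.1477 mm
δ_BC = 3030·272/(48.02·114000) = 0.1505 mm
δ_CD = 10100·305/(40.15·114000) = 0.673 mm
δ = Σδ_i = 0.9713 mm.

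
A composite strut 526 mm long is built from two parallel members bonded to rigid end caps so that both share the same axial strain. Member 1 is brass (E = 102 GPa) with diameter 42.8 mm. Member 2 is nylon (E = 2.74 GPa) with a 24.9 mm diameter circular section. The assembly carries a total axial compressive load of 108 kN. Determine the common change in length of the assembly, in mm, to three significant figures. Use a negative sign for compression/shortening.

A_1 = 1439 mm².
A_2 = 487 mm².
Equal strain + equilibrium ⇒ each member carries load in proportion to AE: A₁E₁ = 146700000 N, A₂E₂ = 1334000 N, ΣAE = 148100000 N.
δ = PL/ΣAE = -108000·526/148100000 = -0.3836 mm.

-0.384 mm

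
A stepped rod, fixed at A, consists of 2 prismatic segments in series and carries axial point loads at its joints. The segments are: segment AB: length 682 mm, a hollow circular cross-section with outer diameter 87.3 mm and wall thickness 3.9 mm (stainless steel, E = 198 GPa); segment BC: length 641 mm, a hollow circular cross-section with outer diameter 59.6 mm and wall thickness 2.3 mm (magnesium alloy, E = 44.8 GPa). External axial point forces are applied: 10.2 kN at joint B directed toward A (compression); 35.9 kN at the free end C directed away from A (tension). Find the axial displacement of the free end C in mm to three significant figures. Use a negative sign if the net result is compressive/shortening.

Internal axial forces (sectioning from the free end, tension +): N_BC = 35.9 kN, N_AB = 25.7 kN.
A_AB = 1022 mm².
A_BC = 414 mm².
δ_AB = 25700·682/(1022·198000) = 0.08663 mm
δ_BC = 35900·641/(414·44800) = 1.241 mm
δ = Σδ_i = 1.327 mm.

1.33 mm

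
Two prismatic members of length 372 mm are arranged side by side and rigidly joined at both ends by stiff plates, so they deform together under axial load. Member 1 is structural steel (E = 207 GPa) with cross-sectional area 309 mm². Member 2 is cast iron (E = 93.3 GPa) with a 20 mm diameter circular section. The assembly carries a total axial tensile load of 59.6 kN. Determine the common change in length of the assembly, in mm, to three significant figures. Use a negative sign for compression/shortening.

A_2 = 314.2 mm².
Equal strain + equilibrium ⇒ each member carries load in proportion to AE: A₁E₁ = 63960000 N, A₂E₂ = 29310000 N, ΣAE = 93270000 N.
δ = PL/ΣAE = 59600·372/93270000 = 0.2377 mm.

0.238 mm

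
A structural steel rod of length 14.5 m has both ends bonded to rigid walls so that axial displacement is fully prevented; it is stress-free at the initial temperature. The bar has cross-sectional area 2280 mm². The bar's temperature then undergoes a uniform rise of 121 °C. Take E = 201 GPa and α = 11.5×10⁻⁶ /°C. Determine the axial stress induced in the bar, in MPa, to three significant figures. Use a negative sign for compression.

-280 MPa

Free thermal expansion αLΔT = 11.5e-6 · 14500 · 121 = 20.18 mm.
The walls impose strain ε = −(20.18)/14500 = -1.3915e-03; σ = Eε = 201000 · -1.3915e-03 = -279.7 MPa.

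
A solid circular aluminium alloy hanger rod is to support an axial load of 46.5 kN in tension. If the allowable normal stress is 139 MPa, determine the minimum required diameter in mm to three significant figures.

Required area A ≥ P/σ_allow = 46500/139 = 334.5 mm².
For a solid circular section, d ≥ √(4A/π) = 20.64 mm.

20.6 mm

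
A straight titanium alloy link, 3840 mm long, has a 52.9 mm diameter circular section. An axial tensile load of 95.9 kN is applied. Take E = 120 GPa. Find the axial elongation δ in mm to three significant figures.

A = 2198 mm².
δ_mech = NL/(AE) = 95900·3840/(2198·120000) = 1.396 mm.

1.40 mm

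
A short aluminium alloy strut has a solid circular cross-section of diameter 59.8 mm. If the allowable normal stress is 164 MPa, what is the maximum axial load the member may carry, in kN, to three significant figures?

461 kN

A = 2809 mm².
P_max = σ_allow · A = 164 · 2809 = 460600 N = 460.6 kN.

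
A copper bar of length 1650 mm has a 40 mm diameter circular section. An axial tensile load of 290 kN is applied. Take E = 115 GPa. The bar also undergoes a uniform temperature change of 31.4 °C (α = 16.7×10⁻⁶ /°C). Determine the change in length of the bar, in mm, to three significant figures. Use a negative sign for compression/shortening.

4.18 mm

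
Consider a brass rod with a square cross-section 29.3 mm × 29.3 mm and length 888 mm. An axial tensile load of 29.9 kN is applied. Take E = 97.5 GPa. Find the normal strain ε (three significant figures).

3.57e-04

A = 858.5 mm².
σ = N/A = 34.83 MPa; ε = σ/E = 34.83/97500 = 3.572e-04.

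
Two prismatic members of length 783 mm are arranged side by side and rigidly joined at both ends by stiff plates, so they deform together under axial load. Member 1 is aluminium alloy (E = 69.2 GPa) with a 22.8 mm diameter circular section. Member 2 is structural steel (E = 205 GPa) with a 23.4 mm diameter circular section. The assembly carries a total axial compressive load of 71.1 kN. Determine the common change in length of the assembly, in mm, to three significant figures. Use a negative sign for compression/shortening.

-0.478 mm

A_1 = 408.3 mm².
A_2 = 430.1 mm².
Equal strain + equilibrium ⇒ each member carries load in proportion to AE: A₁E₁ = 28250000 N, A₂E₂ = 88160000 N, ΣAE = 116400000 N.
δ = PL/ΣAE = -71100·783/116400000 = -0.4782 mm.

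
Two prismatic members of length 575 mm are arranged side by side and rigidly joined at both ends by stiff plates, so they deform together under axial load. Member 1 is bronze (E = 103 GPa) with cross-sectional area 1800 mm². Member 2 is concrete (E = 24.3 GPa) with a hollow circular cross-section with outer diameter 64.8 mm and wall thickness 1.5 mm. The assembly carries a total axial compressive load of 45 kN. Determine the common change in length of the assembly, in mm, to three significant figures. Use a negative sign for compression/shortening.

-0.134 mm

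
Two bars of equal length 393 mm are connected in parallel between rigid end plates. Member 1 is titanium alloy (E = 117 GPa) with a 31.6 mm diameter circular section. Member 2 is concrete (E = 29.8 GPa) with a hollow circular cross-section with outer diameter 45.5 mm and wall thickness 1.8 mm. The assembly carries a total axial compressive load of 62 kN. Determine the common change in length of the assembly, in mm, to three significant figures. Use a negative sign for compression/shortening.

-0.246 mm

A_1 = 784.3 mm².
A_2 = 247.1 mm².
Equal strain + equilibrium ⇒ each member carries load in proportion to AE: A₁E₁ = 91760000 N, A₂E₂ = 7364000 N, ΣAE = 99120000 N.
δ = PL/ΣAE = -62000·393/99120000 = -0.2458 mm.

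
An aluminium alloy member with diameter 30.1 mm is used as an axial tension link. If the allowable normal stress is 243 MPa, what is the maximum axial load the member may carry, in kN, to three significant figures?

A = 711.6 mm².
P_max = σ_allow · A = 243 · 711.6 = 172900 N = 172.9 kN.

173 kN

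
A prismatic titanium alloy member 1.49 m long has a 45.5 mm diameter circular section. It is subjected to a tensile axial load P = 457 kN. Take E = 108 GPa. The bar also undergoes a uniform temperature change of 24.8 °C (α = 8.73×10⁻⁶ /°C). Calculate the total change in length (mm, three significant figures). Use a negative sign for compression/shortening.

A = 1626 mm².
δ_mech = NL/(AE) = 457000·1490/(1626·108000) = 3.878 mm.
δ_thermal = αLΔT = 8.73e-6·1490·24.8 = 0.3226 mm.
δ = δ_mech + δ_thermal = 4.2 mm.

4.20 mm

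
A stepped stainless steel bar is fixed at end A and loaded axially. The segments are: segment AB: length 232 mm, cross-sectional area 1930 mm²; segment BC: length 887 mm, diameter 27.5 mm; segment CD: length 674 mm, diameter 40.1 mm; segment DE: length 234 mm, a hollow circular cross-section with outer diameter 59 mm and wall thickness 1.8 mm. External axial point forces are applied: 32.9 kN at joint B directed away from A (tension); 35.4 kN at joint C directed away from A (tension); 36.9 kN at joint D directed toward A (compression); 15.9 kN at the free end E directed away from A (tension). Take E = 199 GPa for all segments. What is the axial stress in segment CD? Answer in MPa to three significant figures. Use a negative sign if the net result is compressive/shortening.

Internal axial forces (sectioning from the free end, tension +): N_DE = 15.9 kN, N_CD = -21 kN, N_BC = 14.4 kN, N_AB = 47.3 kN.
A_CD = 1263 mm².
σ_CD = N_CD/A_CD = -21000/1263 = -16.63 MPa.

-16.6 MPa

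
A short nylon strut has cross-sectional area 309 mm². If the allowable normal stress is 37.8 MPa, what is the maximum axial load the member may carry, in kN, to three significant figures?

P_max = σ_allow · A = 37.8 · 309 = 11680 N = 11.68 kN.

11.7 kN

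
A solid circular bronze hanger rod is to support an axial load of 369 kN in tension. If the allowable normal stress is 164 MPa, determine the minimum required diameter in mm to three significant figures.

Required area A ≥ P/σ_allow = 369000/164 = 2250 mm².
For a solid circular section, d ≥ √(4A/π) = 53.52 mm.

53.5 mm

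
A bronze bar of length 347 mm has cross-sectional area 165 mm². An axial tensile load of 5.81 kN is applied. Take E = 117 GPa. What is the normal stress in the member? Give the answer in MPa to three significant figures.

σ = N/A = 5810/165 = 35.21 MPa.

35.2 MPa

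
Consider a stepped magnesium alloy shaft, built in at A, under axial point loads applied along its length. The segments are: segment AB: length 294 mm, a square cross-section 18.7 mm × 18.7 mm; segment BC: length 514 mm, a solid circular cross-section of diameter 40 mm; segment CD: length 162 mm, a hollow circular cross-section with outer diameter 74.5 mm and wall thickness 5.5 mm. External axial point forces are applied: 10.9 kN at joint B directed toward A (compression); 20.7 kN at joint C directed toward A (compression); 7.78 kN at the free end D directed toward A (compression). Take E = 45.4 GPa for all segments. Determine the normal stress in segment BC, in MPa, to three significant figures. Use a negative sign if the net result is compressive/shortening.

-22.7 MPa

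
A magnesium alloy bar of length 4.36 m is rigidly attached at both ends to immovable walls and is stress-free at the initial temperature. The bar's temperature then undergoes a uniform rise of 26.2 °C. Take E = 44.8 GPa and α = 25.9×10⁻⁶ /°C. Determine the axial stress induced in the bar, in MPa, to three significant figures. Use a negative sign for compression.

-30.4 MPa

Free thermal expansion αLΔT = 25.9e-6 · 4360 · 26.2 = 2.959 mm.
The walls impose strain ε = −(2.959)/4360 = -6.7858e-04; σ = Eε = 44800 · -6.7858e-04 = -30.4 MPa.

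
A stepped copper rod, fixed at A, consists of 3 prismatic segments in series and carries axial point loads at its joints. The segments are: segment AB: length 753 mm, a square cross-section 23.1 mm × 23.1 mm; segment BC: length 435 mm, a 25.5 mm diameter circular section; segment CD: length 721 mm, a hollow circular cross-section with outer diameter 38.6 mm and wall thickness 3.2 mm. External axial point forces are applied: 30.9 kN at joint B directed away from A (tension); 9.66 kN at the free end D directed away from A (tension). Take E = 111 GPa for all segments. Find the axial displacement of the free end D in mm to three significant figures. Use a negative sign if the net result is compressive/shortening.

0.766 mm

Internal axial forces (sectioning from the free end, tension +): N_CD = 9.66 kN, N_BC = 9.66 kN, N_AB = 40.56 kN.
A_AB = 533.6 mm².
A_BC = 510.7 mm².
A_CD = 355.9 mm².
δ_AB = 40560·753/(533.6·111000) = 0.5156 mm
δ_BC = 9660·435/(510.7·111000) = 0.07413 mm
δ_CD = 9660·721/(355.9·111000) = 0.1763 mm
δ = Σδ_i = 0.7661 mm.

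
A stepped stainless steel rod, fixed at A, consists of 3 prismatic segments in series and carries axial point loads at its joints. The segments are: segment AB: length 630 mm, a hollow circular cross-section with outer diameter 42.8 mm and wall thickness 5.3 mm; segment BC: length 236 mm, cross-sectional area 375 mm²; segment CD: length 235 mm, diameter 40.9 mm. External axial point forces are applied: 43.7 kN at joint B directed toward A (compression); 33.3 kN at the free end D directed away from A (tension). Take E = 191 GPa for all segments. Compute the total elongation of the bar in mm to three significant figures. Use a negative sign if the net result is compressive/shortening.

Internal axial forces (sectioning from the free end, tension +): N_CD = 33.3 kN, N_BC = 33.3 kN, N_AB = -10.4 kN.
A_AB = 624.4 mm².
A_CD = 1314 mm².
δ_AB = -10400·630/(624.4·191000) = -0.05494 mm
δ_BC = 33300·236/(375·191000) = 0.1097 mm
δ_CD = 33300·235/(1314·191000) = 0.03118 mm
δ = Σδ_i = 0.08597 mm.

0.0860 mm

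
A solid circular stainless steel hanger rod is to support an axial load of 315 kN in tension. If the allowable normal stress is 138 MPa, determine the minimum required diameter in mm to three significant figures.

Required area A ≥ P/σ_allow = 315000/138 = 2283 mm².
For a solid circular section, d ≥ √(4A/π) = 53.91 mm.

53.9 mm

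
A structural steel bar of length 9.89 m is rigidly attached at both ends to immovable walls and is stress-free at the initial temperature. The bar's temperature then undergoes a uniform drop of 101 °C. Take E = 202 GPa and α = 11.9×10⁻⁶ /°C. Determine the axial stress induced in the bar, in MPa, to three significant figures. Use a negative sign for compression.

243 MPa

Free thermal expansion αLΔT = 11.9e-6 · 9890 · -101 = -11.89 mm.
The walls impose strain ε = −(-11.89)/9890 = 1.2019e-03; σ = Eε = 202000 · 1.2019e-03 = 242.8 MPa.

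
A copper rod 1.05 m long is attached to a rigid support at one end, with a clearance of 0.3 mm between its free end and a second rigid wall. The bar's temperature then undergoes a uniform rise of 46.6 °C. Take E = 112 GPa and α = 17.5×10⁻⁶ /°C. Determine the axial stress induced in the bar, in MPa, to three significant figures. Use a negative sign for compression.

Free thermal expansion αLΔT = 17.5e-6 · 1050 · 46.6 = 0.8563 mm.
The walls engage after the gap closes; constrained expansion = 0.8563 − 0.3 = 0.5563 mm.
The walls impose strain ε = −(0.5563)/1050 = -5.2979e-04; σ = Eε = 112000 · -5.2979e-04 = -59.34 MPa.

-59.3 MPa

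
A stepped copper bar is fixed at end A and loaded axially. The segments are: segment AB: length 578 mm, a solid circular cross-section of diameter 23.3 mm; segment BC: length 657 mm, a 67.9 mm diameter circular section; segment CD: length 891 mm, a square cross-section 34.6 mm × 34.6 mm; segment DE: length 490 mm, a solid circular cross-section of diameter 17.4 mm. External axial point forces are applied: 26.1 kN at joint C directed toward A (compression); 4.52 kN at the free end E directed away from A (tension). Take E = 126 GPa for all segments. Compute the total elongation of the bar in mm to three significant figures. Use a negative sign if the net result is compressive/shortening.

Internal axial forces (sectioning from the free end, tension +): N_DE = 4.52 kN, N_CD = 4.52 kN, N_BC = -21.58 kN, N_AB = -21.58 kN.
A_AB = 426.4 mm².
A_BC = 3621 mm².
A_CD = 1197 mm².
A_DE = 237.8 mm².
δ_AB = -21580·578/(426.4·126000) = -0.2322 mm
δ_BC = -21580·657/(3621·126000) = -0.03108 mm
δ_CD = 4520·891/(1197·126000) = 0.0267 mm
δ_DE = 4520·490/(237.8·126000) = 0.07392 mm
δ = Σδ_i = -0.1626 mm.

-0.163 mm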